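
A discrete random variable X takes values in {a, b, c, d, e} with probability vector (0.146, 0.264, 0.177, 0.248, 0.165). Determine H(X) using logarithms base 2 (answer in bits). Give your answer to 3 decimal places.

H(X) = −Σ p·log₂ p.
  −(0.146)·log₂(0.146) = 0.4053
  −(0.264)·log₂(0.264) = 0.5072
  −(0.177)·log₂(0.177) = 0.4422
  −(0.248)·log₂(0.248) = 0.4989
  −(0.165)·log₂(0.165) = 0.4289
Sum: 0.4053 + 0.5072 + 0.4422 + 0.4989 + 0.4289 = 2.282 bits.

2.282 bits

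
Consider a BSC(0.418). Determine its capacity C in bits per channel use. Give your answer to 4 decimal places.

0.0195 bits

Binary symmetric channel: C = 1 − h₂(ε) where h₂ is the binary entropy function.
h₂(0.418) = −0.418·log₂0.418 − 0.582·log₂0.582 = 0.9805.
C = 1 − 0.9805 = 0.0195 bits per channel use.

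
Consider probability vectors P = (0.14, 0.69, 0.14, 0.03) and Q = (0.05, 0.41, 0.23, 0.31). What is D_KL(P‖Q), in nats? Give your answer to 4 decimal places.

D(P‖Q) = Σ p·ln(p/q).
  0.14·ln(0.14/0.05) = 0.14415
  0.69·ln(0.69/0.41) = 0.35917
  0.14·ln(0.14/0.23) = -0.06950
  0.03·ln(0.03/0.31) = -0.07006
D(P‖Q) = 0.3638 nats.

0.3638 nats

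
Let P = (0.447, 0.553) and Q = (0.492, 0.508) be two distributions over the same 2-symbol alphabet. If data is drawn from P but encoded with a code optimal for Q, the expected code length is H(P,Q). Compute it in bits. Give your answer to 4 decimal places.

0.9977 bits

H(P,Q) = −Σ p·log₂ q.
  −0.447·log₂(0.492) = 0.45740
  −0.553·log₂(0.508) = 0.54034
H(P,Q) = 0.9977 bits.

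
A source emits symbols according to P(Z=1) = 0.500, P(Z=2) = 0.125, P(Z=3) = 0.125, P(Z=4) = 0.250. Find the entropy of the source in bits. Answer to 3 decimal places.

H(Z) = −Σ p·log₂ p.
  −(0.500)·log₂(0.500) = 0.5000
  −(0.125)·log₂(0.125) = 0.3750
  −(0.125)·log₂(0.125) = 0.3750
  −(0.250)·log₂(0.250) = 0.5000
Sum: 0.5000 + 0.3750 + 0.3750 + 0.5000 = 1.750 bits.

1.750 bits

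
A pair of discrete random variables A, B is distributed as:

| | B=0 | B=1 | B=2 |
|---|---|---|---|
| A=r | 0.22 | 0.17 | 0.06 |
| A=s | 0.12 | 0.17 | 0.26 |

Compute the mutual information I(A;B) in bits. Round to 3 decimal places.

0.112 bits

Marginals: p(A) = (0.4500, 0.5500), p(B) = (0.3400, 0.3400, 0.3200).
I(A;B) = Σ p(x,y)·log₂[p(x,y)/(p(x)p(y))].
  (r,0): 0.22·log₂(1.4379) = 0.1153
  (r,1): 0.17·log₂(1.1111) = 0.0258
  (r,2): 0.06·log₂(0.4167) = -0.0758
  (s,0): 0.12·log₂(0.6417) = -0.0768
  (s,1): 0.17·log₂(0.9091) = -0.0234
  (s,2): 0.26·log₂(1.4773) = 0.1464
Sum = 0.112 bits.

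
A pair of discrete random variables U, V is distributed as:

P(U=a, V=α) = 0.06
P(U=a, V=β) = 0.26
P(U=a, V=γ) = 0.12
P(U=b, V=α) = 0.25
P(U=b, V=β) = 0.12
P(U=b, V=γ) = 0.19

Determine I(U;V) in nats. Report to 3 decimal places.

Marginals: p(U) = (0.4400, 0.5600), p(V) = (0.3100, 0.3800, 0.3100).
I(U;V) = H(U) + H(V) − H(U,V).
H(U) = 0.6859, H(V) = 1.0938, H(U,V) = 1.6900.
I(U;V) = 0.6859 + 1.0938 − 1.6900 = 0.090 nats.

0.090 nats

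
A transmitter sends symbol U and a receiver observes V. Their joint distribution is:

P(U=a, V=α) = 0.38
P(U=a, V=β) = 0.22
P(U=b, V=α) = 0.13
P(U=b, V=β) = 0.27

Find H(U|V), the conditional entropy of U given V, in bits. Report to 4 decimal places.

0.9040 bits

Marginals: p(U) = (0.6000, 0.4000), p(V) = (0.5100, 0.4900).
H(U|V) = Σ p(V) · H(U|V=·).
  V=α: p=0.5100, H(U|V=α) = 0.8190
  V=β: p=0.4900, H(U|V=β) = 0.9925
Weighted sum = 0.9040 bits.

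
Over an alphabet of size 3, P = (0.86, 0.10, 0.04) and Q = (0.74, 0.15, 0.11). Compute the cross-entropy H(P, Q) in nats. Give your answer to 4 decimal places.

H(P,Q) = −Σ p·ln q.
  −0.86·ln(0.74) = 0.25895
  −0.10·ln(0.15) = 0.18971
  −0.04·ln(0.11) = 0.08829
H(P,Q) = 0.5370 nats.

0.5370 nats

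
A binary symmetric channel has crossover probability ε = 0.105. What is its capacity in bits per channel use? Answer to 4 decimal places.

Binary symmetric channel: C = 1 − h₂(ε) where h₂ is the binary entropy function.
h₂(0.105) = −0.105·log₂0.105 − 0.895·log₂0.895 = 0.4846.
C = 1 − 0.4846 = 0.5154 bits per channel use.

0.5154 bits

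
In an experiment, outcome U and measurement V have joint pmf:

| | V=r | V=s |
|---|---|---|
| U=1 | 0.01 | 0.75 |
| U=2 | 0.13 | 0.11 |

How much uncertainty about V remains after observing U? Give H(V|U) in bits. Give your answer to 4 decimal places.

0.3156 bits

Chain rule: H(V|U) = H(U,V) − H(U).
Marginals: p(U) = (0.7600, 0.2400), p(V) = (0.1400, 0.8600).
H(U,V) = 1.1106 bits; H(U) = 0.7950 bits.
H(V|U) = 1.1106 − 0.7950 = 0.3156 bits.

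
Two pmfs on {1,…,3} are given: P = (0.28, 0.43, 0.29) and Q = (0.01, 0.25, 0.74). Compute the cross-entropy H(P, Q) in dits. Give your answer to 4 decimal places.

0.8568 dits

H(P,Q) = −Σ p·log₁₀ q.
  −0.28·log₁₀(0.01) = 0.56000
  −0.43·log₁₀(0.25) = 0.25889
  −0.29·log₁₀(0.74) = 0.03792
H(P,Q) = 0.8568 dits.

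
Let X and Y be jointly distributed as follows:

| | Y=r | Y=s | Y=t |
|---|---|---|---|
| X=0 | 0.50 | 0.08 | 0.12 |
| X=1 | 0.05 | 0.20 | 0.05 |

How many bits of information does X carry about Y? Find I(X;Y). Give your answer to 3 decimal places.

Marginals: p(X) = (0.7000, 0.3000), p(Y) = (0.5500, 0.2800, 0.1700).
I(X;Y) = Σ p(x,y)·log₂[p(x,y)/(p(x)p(y))].
  (0,r): 0.50·log₂(1.2987) = 0.1885
  (0,s): 0.08·log₂(0.4082) = -0.1034
  (0,t): 0.12·log₂(1.0084) = 0.0014
  (1,r): 0.05·log₂(0.3030) = -0.0861
  (1,s): 0.20·log₂(2.3810) = 0.2503
  (1,t): 0.05·log₂(0.9804) = -0.0014
Sum = 0.249 bits.

0.249 bits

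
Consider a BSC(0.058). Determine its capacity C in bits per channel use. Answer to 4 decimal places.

0.6805 bits

Binary symmetric channel: C = 1 − h₂(ε) where h₂ is the binary entropy function.
h₂(0.058) = −0.058·log₂0.058 − 0.942·log₂0.942 = 0.3195.
C = 1 − 0.3195 = 0.6805 bits per channel use.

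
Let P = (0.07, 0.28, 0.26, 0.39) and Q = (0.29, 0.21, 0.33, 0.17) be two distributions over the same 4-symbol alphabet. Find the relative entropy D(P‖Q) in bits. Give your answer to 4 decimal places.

0.3504 bits

D(P‖Q) = Σ p·log₂(p/q).
  0.07·log₂(0.07/0.29) = -0.14354
  0.28·log₂(0.28/0.21) = 0.11621
  0.26·log₂(0.26/0.33) = -0.08943
  0.39·log₂(0.39/0.17) = 0.46720
D(P‖Q) = 0.3504 bits.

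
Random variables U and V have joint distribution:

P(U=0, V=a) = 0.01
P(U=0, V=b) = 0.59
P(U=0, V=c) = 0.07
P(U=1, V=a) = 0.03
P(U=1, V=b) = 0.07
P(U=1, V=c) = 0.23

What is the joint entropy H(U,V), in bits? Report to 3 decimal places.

1.692 bits

H(U,V) = −Σ p(x,y)·log₂ p(x,y) over all 6 cells.
  cell (0,a): −0.01·log₂0.01 = 0.0664
  cell (0,b): −0.59·log₂0.59 = 0.4491
  cell (0,c): −0.07·log₂0.07 = 0.2686
  cell (1,a): −0.03·log₂0.03 = 0.1518
  cell (1,b): −0.07·log₂0.07 = 0.2686
  cell (1,c): −0.23·log₂0.23 = 0.4877
Sum = 1.692 bits.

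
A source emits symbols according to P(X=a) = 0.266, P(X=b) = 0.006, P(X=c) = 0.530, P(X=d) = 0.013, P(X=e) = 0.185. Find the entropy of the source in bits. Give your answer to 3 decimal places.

1.570 bits

H(X) = −Σ p·log₂ p.
  −(0.266)·log₂(0.266) = 0.5082
  −(0.006)·log₂(0.006) = 0.0443
  −(0.530)·log₂(0.530) = 0.4854
  −(0.013)·log₂(0.013) = 0.0814
  −(0.185)·log₂(0.185) = 0.4504
Sum: 0.5082 + 0.0443 + 0.4854 + 0.0814 + 0.4504 = 1.570 bits.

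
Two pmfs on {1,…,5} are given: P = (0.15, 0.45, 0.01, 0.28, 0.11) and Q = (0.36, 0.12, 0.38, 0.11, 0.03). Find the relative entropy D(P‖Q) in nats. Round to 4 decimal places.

D(P‖Q) = Σ p·ln(p/q).
  0.15·ln(0.15/0.36) = -0.13132
  0.45·ln(0.45/0.12) = 0.59479
  0.01·ln(0.01/0.38) = -0.03638
  0.28·ln(0.28/0.11) = 0.26161
  0.11·ln(0.11/0.03) = 0.14292
D(P‖Q) = 0.8316 nats.

0.8316 nats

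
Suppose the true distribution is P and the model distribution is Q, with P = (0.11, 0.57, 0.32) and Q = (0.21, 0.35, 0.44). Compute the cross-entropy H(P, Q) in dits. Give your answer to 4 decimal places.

0.4485 dits

H(P,Q) = −Σ p·log₁₀ q.
  −0.11·log₁₀(0.21) = 0.07456
  −0.57·log₁₀(0.35) = 0.25988
  −0.32·log₁₀(0.44) = 0.11410
H(P,Q) = 0.4485 dits.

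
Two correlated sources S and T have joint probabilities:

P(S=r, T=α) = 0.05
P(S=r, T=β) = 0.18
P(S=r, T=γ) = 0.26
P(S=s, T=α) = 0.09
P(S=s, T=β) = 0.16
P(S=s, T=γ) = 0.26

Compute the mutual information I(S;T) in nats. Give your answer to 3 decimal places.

Marginals: p(S) = (0.4900, 0.5100), p(T) = (0.1400, 0.3400, 0.5200).
I(S;T) = H(S) + H(T) − H(S,T).
H(S) = 0.6929, H(T) = 0.9821, H(S,T) = 1.6689.
I(S;T) = 0.6929 + 0.9821 − 1.6689 = 0.006 nats.

0.006 nats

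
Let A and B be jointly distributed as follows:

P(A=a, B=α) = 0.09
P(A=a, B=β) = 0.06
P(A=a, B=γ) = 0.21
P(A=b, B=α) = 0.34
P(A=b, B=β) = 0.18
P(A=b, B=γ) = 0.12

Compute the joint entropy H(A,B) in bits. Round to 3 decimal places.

2.371 bits

H(A,B) = −Σ p(x,y)·log₂ p(x,y) over all 6 cells.
  cell (a,α): −0.09·log₂0.09 = 0.3127
  cell (a,β): −0.06·log₂0.06 = 0.2435
  cell (a,γ): −0.21·log₂0.21 = 0.4728
  cell (b,α): −0.34·log₂0.34 = 0.5292
  cell (b,β): −0.18·log₂0.18 = 0.4453
  cell (b,γ): −0.12·log₂0.12 = 0.3671
Sum = 2.371 bits.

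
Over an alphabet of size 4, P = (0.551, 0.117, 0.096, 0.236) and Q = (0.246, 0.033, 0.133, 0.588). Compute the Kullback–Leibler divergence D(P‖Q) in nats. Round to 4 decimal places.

0.3457 nats

D(P‖Q) = Σ p·ln(p/q).
  0.551·ln(0.551/0.246) = 0.44433
  0.117·ln(0.117/0.033) = 0.14808
  0.096·ln(0.096/0.133) = -0.03130
  0.236·ln(0.236/0.588) = -0.21544
D(P‖Q) = 0.3457 nats.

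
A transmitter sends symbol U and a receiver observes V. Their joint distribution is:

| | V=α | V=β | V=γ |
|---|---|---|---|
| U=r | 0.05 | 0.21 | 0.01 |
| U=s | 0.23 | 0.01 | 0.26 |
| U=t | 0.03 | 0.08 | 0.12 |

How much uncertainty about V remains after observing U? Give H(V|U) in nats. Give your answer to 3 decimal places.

0.781 nats

Marginals: p(U) = (0.2700, 0.5000, 0.2300), p(V) = (0.3100, 0.3000, 0.3900).
H(V|U) = Σ p(U) · H(V|U=·).
  U=r: p=0.2700, H(V|U=r) = 0.6298
  U=s: p=0.5000, H(V|U=s) = 0.7755
  U=t: p=0.2300, H(V|U=t) = 0.9724
Weighted sum = 0.781 nats.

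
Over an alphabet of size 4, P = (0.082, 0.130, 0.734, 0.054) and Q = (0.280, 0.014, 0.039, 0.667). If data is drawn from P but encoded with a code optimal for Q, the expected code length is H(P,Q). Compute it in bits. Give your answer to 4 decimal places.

H(P,Q) = −Σ p·log₂ q.
  −0.082·log₂(0.280) = 0.15059
  −0.130·log₂(0.014) = 0.80060
  −0.734·log₂(0.039) = 3.43540
  −0.054·log₂(0.667) = 0.03155
H(P,Q) = 4.4181 bits.

4.4181 bits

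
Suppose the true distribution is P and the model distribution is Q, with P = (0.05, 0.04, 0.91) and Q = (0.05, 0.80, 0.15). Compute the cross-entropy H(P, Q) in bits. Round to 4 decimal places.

2.7196 bits

H(P,Q) = −Σ p·log₂ q.
  −0.05·log₂(0.05) = 0.21610
  −0.04·log₂(0.80) = 0.01288
  −0.91·log₂(0.15) = 2.49064
H(P,Q) = 2.7196 bits.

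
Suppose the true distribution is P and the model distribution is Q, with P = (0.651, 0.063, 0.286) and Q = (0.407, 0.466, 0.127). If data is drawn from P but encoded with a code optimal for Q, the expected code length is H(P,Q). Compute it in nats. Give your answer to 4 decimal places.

H(P,Q) = −Σ p·ln q.
  −0.651·ln(0.407) = 0.58521
  −0.063·ln(0.466) = 0.04810
  −0.286·ln(0.127) = 0.59018
H(P,Q) = 1.2235 nats.

1.2235 nats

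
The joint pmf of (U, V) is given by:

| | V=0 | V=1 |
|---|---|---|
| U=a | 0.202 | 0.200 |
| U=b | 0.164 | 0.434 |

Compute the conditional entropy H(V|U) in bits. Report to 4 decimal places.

0.9088 bits

Marginals: p(U) = (0.4020, 0.5980), p(V) = (0.3660, 0.6340).
H(V|U) = Σ p(U) · H(V|U=·).
  U=a: p=0.4020, H(V|U=a) = 1.0000
  U=b: p=0.5980, H(V|U=b) = 0.8475
Weighted sum = 0.9088 bits.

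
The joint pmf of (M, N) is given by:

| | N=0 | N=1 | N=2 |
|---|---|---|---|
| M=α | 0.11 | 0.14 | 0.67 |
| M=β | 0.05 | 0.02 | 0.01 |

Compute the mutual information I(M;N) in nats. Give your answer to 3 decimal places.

0.067 nats

Marginals: p(M) = (0.9200, 0.0800), p(N) = (0.1600, 0.1600, 0.6800).
I(M;N) = Σ p(x,y)·ln[p(x,y)/(p(x)p(y))].
  (α,0): 0.11·ln(0.7473) = -0.0320
  (α,1): 0.14·ln(0.9511) = -0.0070
  (α,2): 0.67·ln(1.0710) = 0.0459
  (β,0): 0.05·ln(3.9062) = 0.0681
  (β,1): 0.02·ln(1.5625) = 0.0089
  (β,2): 0.01·ln(0.1838) = -0.0169
Sum = 0.067 nats.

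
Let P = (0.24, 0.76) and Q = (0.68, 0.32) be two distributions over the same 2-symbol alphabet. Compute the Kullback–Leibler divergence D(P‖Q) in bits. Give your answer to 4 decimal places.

D(P‖Q) = Σ p·log₂(p/q).
  0.24·log₂(0.24/0.68) = -0.36060
  0.76·log₂(0.76/0.32) = 0.94842
D(P‖Q) = 0.5878 bits.

0.5878 bits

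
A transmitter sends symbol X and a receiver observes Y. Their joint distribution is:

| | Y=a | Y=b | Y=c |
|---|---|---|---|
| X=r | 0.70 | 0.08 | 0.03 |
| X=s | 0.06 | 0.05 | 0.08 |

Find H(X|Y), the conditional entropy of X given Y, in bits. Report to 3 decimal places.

0.521 bits

Marginals: p(X) = (0.8100, 0.1900), p(Y) = (0.7600, 0.1300, 0.1100).
H(X|Y) = Σ p(Y) · H(X|Y=·).
  Y=a: p=0.7600, H(X|Y=a) = 0.3985
  Y=b: p=0.1300, H(X|Y=b) = 0.9612
  Y=c: p=0.1100, H(X|Y=c) = 0.8454
Weighted sum = 0.521 bits.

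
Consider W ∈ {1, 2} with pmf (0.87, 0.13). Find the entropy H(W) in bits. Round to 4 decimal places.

0.5574 bits

H(W) = −Σ p·log₂ p.
  −(0.87)·log₂(0.87) = 0.17479
  −(0.13)·log₂(0.13) = 0.38264
Sum: 0.17479 + 0.38264 = 0.5574 bits.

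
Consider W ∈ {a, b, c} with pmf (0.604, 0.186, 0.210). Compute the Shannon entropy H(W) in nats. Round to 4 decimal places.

0.9451 nats

H(W) = −Σ p·ln p.
  −(0.604)·ln(0.604) = 0.30453
  −(0.186)·ln(0.186) = 0.31285
  −(0.210)·ln(0.210) = 0.32774
Sum: 0.30453 + 0.31285 + 0.32774 = 0.9451 nats.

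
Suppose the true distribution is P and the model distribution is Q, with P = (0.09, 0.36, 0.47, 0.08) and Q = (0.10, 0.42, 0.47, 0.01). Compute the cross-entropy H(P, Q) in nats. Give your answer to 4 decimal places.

H(P,Q) = −Σ p·ln q.
  −0.09·ln(0.10) = 0.20723
  −0.36·ln(0.42) = 0.31230
  −0.47·ln(0.47) = 0.35486
  −0.08·ln(0.01) = 0.36841
H(P,Q) = 1.2428 nats.

1.2428 nats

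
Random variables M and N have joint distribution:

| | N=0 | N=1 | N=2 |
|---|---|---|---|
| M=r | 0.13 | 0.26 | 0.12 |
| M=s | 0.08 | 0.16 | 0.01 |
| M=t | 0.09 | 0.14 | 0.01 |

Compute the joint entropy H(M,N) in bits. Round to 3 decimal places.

2.812 bits

H(M,N) = −Σ p(x,y)·log₂ p(x,y) over all 9 cells.
  cell (r,0): −0.13·log₂0.13 = 0.3826
  cell (r,1): −0.26·log₂0.26 = 0.5053
  cell (r,2): −0.12·log₂0.12 = 0.3671
  cell (s,0): −0.08·log₂0.08 = 0.2915
  cell (s,1): −0.16·log₂0.16 = 0.4230
  cell (s,2): −0.01·log₂0.01 = 0.0664
  cell (t,0): −0.09·log₂0.09 = 0.3127
  cell (t,1): −0.14·log₂0.14 = 0.3971
  cell (t,2): −0.01·log₂0.01 = 0.0664
Sum = 2.812 bits.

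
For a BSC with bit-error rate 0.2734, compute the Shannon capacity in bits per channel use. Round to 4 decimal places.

0.1537 bits

Binary symmetric channel: C = 1 − h₂(ε) where h₂ is the binary entropy function.
h₂(0.2734) = −0.2734·log₂0.2734 − 0.7266·log₂0.7266 = 0.8463.
C = 1 − 0.8463 = 0.1537 bits per channel use.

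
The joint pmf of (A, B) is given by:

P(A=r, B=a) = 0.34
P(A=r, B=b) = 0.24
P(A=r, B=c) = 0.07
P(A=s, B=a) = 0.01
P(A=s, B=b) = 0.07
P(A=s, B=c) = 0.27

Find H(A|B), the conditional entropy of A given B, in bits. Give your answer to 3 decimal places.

0.554 bits

Marginals: p(A) = (0.6500, 0.3500), p(B) = (0.3500, 0.3100, 0.3400).
H(A|B) = Σ p(B) · H(A|B=·).
  B=a: p=0.3500, H(A|B=a) = 0.1872
  B=b: p=0.3100, H(A|B=b) = 0.7706
  B=c: p=0.3400, H(A|B=c) = 0.7335
Weighted sum = 0.554 bits.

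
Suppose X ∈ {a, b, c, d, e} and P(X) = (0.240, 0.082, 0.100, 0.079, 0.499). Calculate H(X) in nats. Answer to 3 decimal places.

H(X) = −Σ p·ln p.
  −(0.240)·ln(0.240) = 0.3425
  −(0.082)·ln(0.082) = 0.2051
  −(0.100)·ln(0.100) = 0.2303
  −(0.079)·ln(0.079) = 0.2005
  −(0.499)·ln(0.499) = 0.3469
Sum: 0.3425 + 0.2051 + 0.2303 + 0.2005 + 0.3469 = 1.325 nats.

1.325 nats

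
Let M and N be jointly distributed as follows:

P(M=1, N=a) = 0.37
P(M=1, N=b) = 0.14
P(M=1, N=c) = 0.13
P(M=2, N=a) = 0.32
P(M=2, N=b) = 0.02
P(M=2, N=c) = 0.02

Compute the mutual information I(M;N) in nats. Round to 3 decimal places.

0.058 nats

Marginals: p(M) = (0.6400, 0.3600), p(N) = (0.6900, 0.1600, 0.1500).
I(M;N) = H(M) + H(N) − H(M,N).
H(M) = 0.6534, H(N) = 0.8338, H(M,N) = 1.4295.
I(M;N) = 0.6534 + 0.8338 − 1.4295 = 0.058 nats.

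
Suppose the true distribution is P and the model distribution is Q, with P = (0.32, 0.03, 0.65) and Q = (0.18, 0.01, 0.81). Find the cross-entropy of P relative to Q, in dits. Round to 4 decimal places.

0.3578 dits

H(P,Q) = −Σ p·log₁₀ q.
  −0.32·log₁₀(0.18) = 0.23831
  −0.03·log₁₀(0.01) = 0.06000
  −0.65·log₁₀(0.81) = 0.05948
H(P,Q) = 0.3578 dits.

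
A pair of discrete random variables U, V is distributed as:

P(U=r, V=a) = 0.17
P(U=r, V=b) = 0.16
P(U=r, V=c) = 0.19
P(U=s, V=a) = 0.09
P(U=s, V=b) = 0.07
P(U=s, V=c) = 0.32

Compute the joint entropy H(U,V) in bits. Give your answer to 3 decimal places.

2.420 bits

H(U,V) = −Σ p(x,y)·log₂ p(x,y) over all 6 cells.
  cell (r,a): −0.17·log₂0.17 = 0.4346
  cell (r,b): −0.16·log₂0.16 = 0.4230
  cell (r,c): −0.19·log₂0.19 = 0.4552
  cell (s,a): −0.09·log₂0.09 = 0.3127
  cell (s,b): −0.07·log₂0.07 = 0.2686
  cell (s,c): −0.32·log₂0.32 = 0.5260
Sum = 2.420 bits.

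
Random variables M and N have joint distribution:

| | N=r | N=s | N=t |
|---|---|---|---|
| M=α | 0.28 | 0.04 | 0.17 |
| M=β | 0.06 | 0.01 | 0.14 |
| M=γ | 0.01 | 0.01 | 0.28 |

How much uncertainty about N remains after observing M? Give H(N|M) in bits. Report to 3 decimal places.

0.991 bits

Chain rule: H(N|M) = H(M,N) − H(M).
Marginals: p(M) = (0.4900, 0.2100, 0.3000), p(N) = (0.3500, 0.0600, 0.5900).
H(M,N) = 2.4887 bits; H(M) = 1.4982 bits.
H(N|M) = 2.4887 − 1.4982 = 0.991 bits.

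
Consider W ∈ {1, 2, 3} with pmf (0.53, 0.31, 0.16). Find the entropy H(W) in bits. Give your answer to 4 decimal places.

1.4323 bits

H(W) = −Σ p·log₂ p.
  −(0.53)·log₂(0.53) = 0.48545
  −(0.31)·log₂(0.31) = 0.52379
  −(0.16)·log₂(0.16) = 0.42302
Sum: 0.48545 + 0.52379 + 0.42302 = 1.4323 bits.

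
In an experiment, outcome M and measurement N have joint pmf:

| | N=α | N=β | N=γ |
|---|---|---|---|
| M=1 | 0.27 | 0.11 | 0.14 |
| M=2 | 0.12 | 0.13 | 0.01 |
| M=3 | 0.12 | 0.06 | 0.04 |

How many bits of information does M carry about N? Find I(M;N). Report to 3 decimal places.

Marginals: p(M) = (0.5200, 0.2600, 0.2200), p(N) = (0.5100, 0.3000, 0.1900).
I(M;N) = H(M) + H(N) − H(M,N).
H(M) = 1.4764, H(N) = 1.4717, H(M,N) = 2.8699.
I(M;N) = 1.4764 + 1.4717 − 2.8699 = 0.078 bits.

0.078 bits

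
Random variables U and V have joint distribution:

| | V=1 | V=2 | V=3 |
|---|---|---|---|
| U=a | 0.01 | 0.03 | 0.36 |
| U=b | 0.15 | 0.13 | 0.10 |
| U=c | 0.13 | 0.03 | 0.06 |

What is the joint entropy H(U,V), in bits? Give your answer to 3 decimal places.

2.652 bits

H(U,V) = −Σ p(x,y)·log₂ p(x,y) over all 9 cells.
  cell (a,1): −0.01·log₂0.01 = 0.0664
  cell (a,2): −0.03·log₂0.03 = 0.1518
  cell (a,3): −0.36·log₂0.36 = 0.5306
  cell (b,1): −0.15·log₂0.15 = 0.4105
  cell (b,2): −0.13·log₂0.13 = 0.3826
  cell (b,3): −0.10·log₂0.10 = 0.3322
  cell (c,1): −0.13·log₂0.13 = 0.3826
  cell (c,2): −0.03·log₂0.03 = 0.1518
  cell (c,3): −0.06·log₂0.06 = 0.2435
Sum = 2.652 bits.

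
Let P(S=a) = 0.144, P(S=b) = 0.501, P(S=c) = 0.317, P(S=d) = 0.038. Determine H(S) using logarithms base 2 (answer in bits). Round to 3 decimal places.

1.607 bits

H(S) = −Σ p·log₂ p.
  −(0.144)·log₂(0.144) = 0.4026
  −(0.501)·log₂(0.501) = 0.4996
  −(0.317)·log₂(0.317) = 0.5254
  −(0.038)·log₂(0.038) = 0.1793
Sum: 0.4026 + 0.4996 + 0.5254 + 0.1793 = 1.607 bits.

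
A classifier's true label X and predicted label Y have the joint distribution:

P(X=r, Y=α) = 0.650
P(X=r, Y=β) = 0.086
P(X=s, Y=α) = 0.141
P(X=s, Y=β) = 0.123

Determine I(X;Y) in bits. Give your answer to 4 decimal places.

0.0936 bits

Marginals: p(X) = (0.7360, 0.2640), p(Y) = (0.7910, 0.2090).
I(X;Y) = Σ p(x,y)·log₂[p(x,y)/(p(x)p(y))].
  (r,α): 0.650·log₂(1.1165) = 0.10334
  (r,β): 0.086·log₂(0.5591) = -0.07214
  (s,α): 0.141·log₂(0.6752) = -0.07989
  (s,β): 0.123·log₂(2.2292) = 0.14226
Sum = 0.0936 bits.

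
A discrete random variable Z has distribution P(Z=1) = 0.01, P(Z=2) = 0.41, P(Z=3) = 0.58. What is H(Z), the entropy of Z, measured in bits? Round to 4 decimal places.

H(Z) = −Σ p·log₂ p.
  −(0.01)·log₂(0.01) = 0.06644
  −(0.41)·log₂(0.41) = 0.52738
  −(0.58)·log₂(0.58) = 0.45581
Sum: 0.06644 + 0.52738 + 0.45581 = 1.0496 bits.

1.0496 bits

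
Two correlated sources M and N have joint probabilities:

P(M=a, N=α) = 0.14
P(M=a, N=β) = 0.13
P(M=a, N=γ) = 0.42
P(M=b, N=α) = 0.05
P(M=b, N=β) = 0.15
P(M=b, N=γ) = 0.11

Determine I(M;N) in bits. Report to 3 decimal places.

0.066 bits

Marginals: p(M) = (0.6900, 0.3100), p(N) = (0.1900, 0.2800, 0.5300).
I(M;N) = Σ p(x,y)·log₂[p(x,y)/(p(x)p(y))].
  (a,α): 0.14·log₂(1.0679) = 0.0133
  (a,β): 0.13·log₂(0.6729) = -0.0743
  (a,γ): 0.42·log₂(1.1485) = 0.0839
  (b,α): 0.05·log₂(0.8489) = -0.0118
  (b,β): 0.15·log₂(1.7281) = 0.1184
  (b,γ): 0.11·log₂(0.6695) = -0.0637
Sum = 0.066 bits.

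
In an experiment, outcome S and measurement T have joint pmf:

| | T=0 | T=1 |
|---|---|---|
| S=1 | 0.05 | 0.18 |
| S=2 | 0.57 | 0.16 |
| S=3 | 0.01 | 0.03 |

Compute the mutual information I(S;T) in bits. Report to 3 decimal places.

Marginals: p(S) = (0.2300, 0.7300, 0.0400), p(T) = (0.6300, 0.3700).
I(S;T) = Σ p(x,y)·log₂[p(x,y)/(p(x)p(y))].
  (1,0): 0.05·log₂(0.3451) = -0.0768
  (1,1): 0.18·log₂(2.1152) = 0.1945
  (2,0): 0.57·log₂(1.2394) = 0.1765
  (2,1): 0.16·log₂(0.5924) = -0.1209
  (3,0): 0.01·log₂(0.3968) = -0.0133
  (3,1): 0.03·log₂(2.0270) = 0.0306
Sum = 0.191 bits.

0.191 bits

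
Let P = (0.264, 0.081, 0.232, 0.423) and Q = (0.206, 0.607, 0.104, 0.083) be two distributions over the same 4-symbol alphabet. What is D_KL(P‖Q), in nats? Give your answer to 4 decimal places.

0.7774 nats

D(P‖Q) = Σ p·ln(p/q).
  0.264·ln(0.264/0.206) = 0.06549
  0.081·ln(0.081/0.607) = -0.16314
  0.232·ln(0.232/0.104) = 0.18614
  0.423·ln(0.423/0.083) = 0.68887
D(P‖Q) = 0.7774 nats.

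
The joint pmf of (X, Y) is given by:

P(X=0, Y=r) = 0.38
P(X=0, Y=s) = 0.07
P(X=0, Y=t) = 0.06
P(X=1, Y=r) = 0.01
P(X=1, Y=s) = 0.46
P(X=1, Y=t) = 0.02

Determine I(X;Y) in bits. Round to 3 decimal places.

0.569 bits

Marginals: p(X) = (0.5100, 0.4900), p(Y) = (0.3900, 0.5300, 0.0800).
I(X;Y) = H(X) + H(Y) − H(X,Y).
H(X) = 0.9997, H(Y) = 1.3068, H(X,Y) = 1.7372.
I(X;Y) = 0.9997 + 1.3068 − 1.7372 = 0.569 bits.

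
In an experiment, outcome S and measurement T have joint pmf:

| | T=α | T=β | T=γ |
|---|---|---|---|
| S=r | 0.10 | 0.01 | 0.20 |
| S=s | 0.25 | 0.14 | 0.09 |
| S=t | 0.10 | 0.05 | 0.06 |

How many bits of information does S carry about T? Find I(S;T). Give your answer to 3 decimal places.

Marginals: p(S) = (0.3100, 0.4800, 0.2100), p(T) = (0.4500, 0.2000, 0.3500).
I(S;T) = Σ p(x,y)·log₂[p(x,y)/(p(x)p(y))].
  (r,α): 0.10·log₂(0.7168) = -0.0480
  (r,β): 0.01·log₂(0.1613) = -0.0263
  (r,γ): 0.20·log₂(1.8433) = 0.1765
  (s,α): 0.25·log₂(1.1574) = 0.0527
  (s,β): 0.14·log₂(1.4583) = 0.0762
  (s,γ): 0.09·log₂(0.5357) = -0.0810
  (t,α): 0.10·log₂(1.0582) = 0.0082
  (t,β): 0.05·log₂(1.1905) = 0.0126
  (t,γ): 0.06·log₂(0.8163) = -0.0176
Sum = 0.153 bits.

0.153 bits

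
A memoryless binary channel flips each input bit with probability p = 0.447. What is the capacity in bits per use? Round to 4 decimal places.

0.0081 bits

Binary symmetric channel: C = 1 − h₂(ε) where h₂ is the binary entropy function.
h₂(0.447) = −0.447·log₂0.447 − 0.553·log₂0.553 = 0.9919.
C = 1 − 0.9919 = 0.0081 bits per channel use.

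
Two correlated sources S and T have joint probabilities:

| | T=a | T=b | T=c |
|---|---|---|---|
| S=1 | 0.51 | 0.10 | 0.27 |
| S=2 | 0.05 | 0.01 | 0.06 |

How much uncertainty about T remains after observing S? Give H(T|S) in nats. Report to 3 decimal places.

0.925 nats

Chain rule: H(T|S) = H(S,T) − H(S).
Marginals: p(S) = (0.8800, 0.1200), p(T) = (0.5600, 0.1100, 0.3300).
H(S,T) = 1.2918 nats; H(S) = 0.3669 nats.
H(T|S) = 1.2918 − 0.3669 = 0.925 nats.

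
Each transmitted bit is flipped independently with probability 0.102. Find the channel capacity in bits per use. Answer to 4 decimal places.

Binary symmetric channel: C = 1 − h₂(ε) where h₂ is the binary entropy function.
h₂(0.102) = −0.102·log₂0.102 − 0.898·log₂0.898 = 0.4753.
C = 1 − 0.4753 = 0.5247 bits per channel use.

0.5247 bits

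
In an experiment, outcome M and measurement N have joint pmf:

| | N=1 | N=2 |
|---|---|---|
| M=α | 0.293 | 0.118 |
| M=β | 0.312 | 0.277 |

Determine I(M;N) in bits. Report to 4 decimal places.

0.0250 bits

Marginals: p(M) = (0.4110, 0.5890), p(N) = (0.6050, 0.3950).
I(M;N) = Σ p(x,y)·log₂[p(x,y)/(p(x)p(y))].
  (α,1): 0.293·log₂(1.1783) = 0.06937
  (α,2): 0.118·log₂(0.7268) = -0.05431
  (β,1): 0.312·log₂(0.8756) = -0.05982
  (β,2): 0.277·log₂(1.1906) = 0.06972
Sum = 0.0250 bits.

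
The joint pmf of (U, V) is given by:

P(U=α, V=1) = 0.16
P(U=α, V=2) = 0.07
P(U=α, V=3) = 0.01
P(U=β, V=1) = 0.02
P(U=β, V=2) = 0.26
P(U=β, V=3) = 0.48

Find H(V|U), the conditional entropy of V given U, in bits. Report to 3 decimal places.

Marginals: p(U) = (0.2400, 0.7600), p(V) = (0.1800, 0.3300, 0.4900).
H(V|U) = Σ p(U) · H(V|U=·).
  U=α: p=0.2400, H(V|U=α) = 1.0995
  U=β: p=0.7600, H(V|U=β) = 1.0862
Weighted sum = 1.089 bits.

1.089 bits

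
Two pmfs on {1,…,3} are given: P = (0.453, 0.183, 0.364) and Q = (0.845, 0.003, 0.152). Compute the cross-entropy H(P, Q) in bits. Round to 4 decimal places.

H(P,Q) = −Σ p·log₂ q.
  −0.453·log₂(0.845) = 0.11007
  −0.183·log₂(0.003) = 1.53369
  −0.364·log₂(0.152) = 0.98930
H(P,Q) = 2.6331 bits.

2.6331 bits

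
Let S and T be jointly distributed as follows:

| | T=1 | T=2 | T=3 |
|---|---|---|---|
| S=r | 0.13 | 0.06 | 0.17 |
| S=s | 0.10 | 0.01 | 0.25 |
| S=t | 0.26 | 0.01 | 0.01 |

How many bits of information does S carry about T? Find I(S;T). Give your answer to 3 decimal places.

0.297 bits

Marginals: p(S) = (0.3600, 0.3600, 0.2800), p(T) = (0.4900, 0.0800, 0.4300).
I(S;T) = H(S) + H(T) − H(S,T).
H(S) = 1.5755, H(T) = 1.3194, H(S,T) = 2.5976.
I(S;T) = 1.5755 + 1.3194 − 2.5976 = 0.297 bits.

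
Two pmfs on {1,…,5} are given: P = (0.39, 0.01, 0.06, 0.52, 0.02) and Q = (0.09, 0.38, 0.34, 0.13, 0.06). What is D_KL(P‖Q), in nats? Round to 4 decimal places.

1.1303 nats

D(P‖Q) = Σ p·ln(p/q).
  0.39·ln(0.39/0.09) = 0.57187
  0.01·ln(0.01/0.38) = -0.03638
  0.06·ln(0.06/0.34) = -0.10408
  0.52·ln(0.52/0.13) = 0.72087
  0.02·ln(0.02/0.06) = -0.02197
D(P‖Q) = 1.1303 nats.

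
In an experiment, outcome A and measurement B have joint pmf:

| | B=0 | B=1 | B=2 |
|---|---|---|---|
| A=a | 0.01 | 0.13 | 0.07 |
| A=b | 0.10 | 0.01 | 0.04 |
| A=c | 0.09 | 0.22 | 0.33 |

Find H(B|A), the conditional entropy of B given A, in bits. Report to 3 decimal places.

1.328 bits

Marginals: p(A) = (0.2100, 0.1500, 0.6400), p(B) = (0.2000, 0.3600, 0.4400).
H(B|A) = Σ p(A) · H(B|A=·).
  A=a: p=0.2100, H(B|A=a) = 1.1658
  A=b: p=0.1500, H(B|A=b) = 1.1589
  A=c: p=0.6400, H(B|A=c) = 1.4203
Weighted sum = 1.328 bits.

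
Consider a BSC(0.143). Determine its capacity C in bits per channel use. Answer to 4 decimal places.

Binary symmetric channel: C = 1 − h₂(ε) where h₂ is the binary entropy function.
h₂(0.143) = −0.143·log₂0.143 − 0.857·log₂0.857 = 0.5920.
C = 1 − 0.5920 = 0.4080 bits per channel use.

0.4080 bits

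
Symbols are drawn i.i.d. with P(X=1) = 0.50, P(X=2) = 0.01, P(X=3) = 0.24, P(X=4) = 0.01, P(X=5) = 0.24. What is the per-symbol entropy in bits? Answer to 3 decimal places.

1.621 bits

H(X) = −Σ p·log₂ p.
  −(0.50)·log₂(0.50) = 0.5000
  −(0.01)·log₂(0.01) = 0.0664
  −(0.24)·log₂(0.24) = 0.4941
  −(0.01)·log₂(0.01) = 0.0664
  −(0.24)·log₂(0.24) = 0.4941
Sum: 0.5000 + 0.0664 + 0.4941 + 0.0664 + 0.4941 = 1.621 bits.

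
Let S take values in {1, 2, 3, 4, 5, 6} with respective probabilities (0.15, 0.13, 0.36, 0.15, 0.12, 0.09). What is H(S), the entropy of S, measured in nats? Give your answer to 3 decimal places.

1.673 nats

H(S) = −Σ p·ln p.
  −(0.15)·ln(0.15) = 0.2846
  −(0.13)·ln(0.13) = 0.2652
  −(0.36)·ln(0.36) = 0.3678
  −(0.15)·ln(0.15) = 0.2846
  −(0.12)·ln(0.12) = 0.2544
  −(0.09)·ln(0.09) = 0.2167
Sum: 0.2846 + 0.2652 + 0.3678 + 0.2846 + 0.2544 + 0.2167 = 1.673 nats.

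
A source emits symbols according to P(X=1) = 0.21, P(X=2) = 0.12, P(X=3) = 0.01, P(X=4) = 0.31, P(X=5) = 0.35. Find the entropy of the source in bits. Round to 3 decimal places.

H(X) = −Σ p·log₂ p.
  −(0.21)·log₂(0.21) = 0.4728
  −(0.12)·log₂(0.12) = 0.3671
  −(0.01)·log₂(0.01) = 0.0664
  −(0.31)·log₂(0.31) = 0.5238
  −(0.35)·log₂(0.35) = 0.5301
Sum: 0.4728 + 0.3671 + 0.0664 + 0.5238 + 0.5301 = 1.960 bits.

1.960 bits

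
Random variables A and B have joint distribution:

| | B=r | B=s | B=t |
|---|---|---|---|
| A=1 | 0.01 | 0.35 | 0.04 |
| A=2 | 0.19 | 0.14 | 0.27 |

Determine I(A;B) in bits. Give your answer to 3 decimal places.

0.319 bits

Marginals: p(A) = (0.4000, 0.6000), p(B) = (0.2000, 0.4900, 0.3100).
I(A;B) = Σ p(x,y)·log₂[p(x,y)/(p(x)p(y))].
  (1,r): 0.01·log₂(0.1250) = -0.0300
  (1,s): 0.35·log₂(1.7857) = 0.2928
  (1,t): 0.04·log₂(0.3226) = -0.0653
  (2,r): 0.19·log₂(1.5833) = 0.1260
  (2,s): 0.14·log₂(0.4762) = -0.1499
  (2,t): 0.27·log₂(1.4516) = 0.1452
Sum = 0.319 bits.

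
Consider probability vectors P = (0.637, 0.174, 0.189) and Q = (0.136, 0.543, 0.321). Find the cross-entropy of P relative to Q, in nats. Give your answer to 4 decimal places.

1.5919 nats

H(P,Q) = −Σ p·ln q.
  −0.637·ln(0.136) = 1.27088
  −0.174·ln(0.543) = 0.10625
  −0.189·ln(0.321) = 0.21476
H(P,Q) = 1.5919 nats.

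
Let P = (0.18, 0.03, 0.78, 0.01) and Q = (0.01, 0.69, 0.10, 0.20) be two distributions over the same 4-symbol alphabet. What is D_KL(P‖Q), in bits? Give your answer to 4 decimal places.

D(P‖Q) = Σ p·log₂(p/q).
  0.18·log₂(0.18/0.01) = 0.75059
  0.03·log₂(0.03/0.69) = -0.13571
  0.78·log₂(0.78/0.10) = 2.31151
  0.01·log₂(0.01/0.20) = -0.04322
D(P‖Q) = 2.8832 bits.

2.8832 bits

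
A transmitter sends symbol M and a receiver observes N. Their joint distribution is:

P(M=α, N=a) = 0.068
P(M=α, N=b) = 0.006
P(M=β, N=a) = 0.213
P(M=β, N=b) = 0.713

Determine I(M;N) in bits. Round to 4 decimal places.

Marginals: p(M) = (0.0740, 0.9260), p(N) = (0.2810, 0.7190).
I(M;N) = H(M) + H(N) − H(M,N).
H(M) = 0.3807, H(N) = 0.8568, H(M,N) = 1.1312.
I(M;N) = 0.3807 + 0.8568 − 1.1312 = 0.1063 bits.

0.1063 bits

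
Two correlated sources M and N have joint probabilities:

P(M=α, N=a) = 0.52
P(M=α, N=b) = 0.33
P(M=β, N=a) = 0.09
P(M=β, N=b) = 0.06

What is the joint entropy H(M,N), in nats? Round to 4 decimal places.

1.0914 nats

H(M,N) = −Σ p(x,y)·ln p(x,y) over all 4 cells.
  cell (α,a): −0.52·ln0.52 = 0.34004
  cell (α,b): −0.33·ln0.33 = 0.36586
  cell (β,a): −0.09·ln0.09 = 0.21672
  cell (β,b): −0.06·ln0.06 = 0.16880
Sum = 1.0914 nats.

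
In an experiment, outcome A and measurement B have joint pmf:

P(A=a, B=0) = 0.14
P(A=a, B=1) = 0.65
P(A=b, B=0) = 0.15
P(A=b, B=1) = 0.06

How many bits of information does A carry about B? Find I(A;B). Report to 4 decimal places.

Marginals: p(A) = (0.7900, 0.2100), p(B) = (0.2900, 0.7100).
I(A;B) = H(A) + H(B) − H(A,B).
H(A) = 0.7415, H(B) = 0.8687, H(A,B) = 1.4552.
I(A;B) = 0.7415 + 0.8687 − 1.4552 = 0.1550 bits.

0.1550 bits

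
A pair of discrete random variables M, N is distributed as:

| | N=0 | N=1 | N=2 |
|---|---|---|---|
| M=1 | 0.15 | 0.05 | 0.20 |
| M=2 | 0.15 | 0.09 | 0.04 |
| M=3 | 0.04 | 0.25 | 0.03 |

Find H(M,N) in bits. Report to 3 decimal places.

H(M,N) = −Σ p(x,y)·log₂ p(x,y) over all 9 cells.
  cell (1,0): −0.15·log₂0.15 = 0.4105
  cell (1,1): −0.05·log₂0.05 = 0.2161
  cell (1,2): −0.20·log₂0.20 = 0.4644
  cell (2,0): −0.15·log₂0.15 = 0.4105
  cell (2,1): −0.09·log₂0.09 = 0.3127
  cell (2,2): −0.04·log₂0.04 = 0.1858
  cell (3,0): −0.04·log₂0.04 = 0.1858
  cell (3,1): −0.25·log₂0.25 = 0.5000
  cell (3,2): −0.03·log₂0.03 = 0.1518
Sum = 2.838 bits.

2.838 bits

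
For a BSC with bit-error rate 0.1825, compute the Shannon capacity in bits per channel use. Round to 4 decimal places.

0.3145 bits

Binary symmetric channel: C = 1 − h₂(ε) where h₂ is the binary entropy function.
h₂(0.1825) = −0.1825·log₂0.1825 − 0.8175·log₂0.8175 = 0.6855.
C = 1 − 0.6855 = 0.3145 bits per channel use.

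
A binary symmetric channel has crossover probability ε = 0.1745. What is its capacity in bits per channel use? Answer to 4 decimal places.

Binary symmetric channel: C = 1 − h₂(ε) where h₂ is the binary entropy function.
h₂(0.1745) = −0.1745·log₂0.1745 − 0.8255·log₂0.8255 = 0.6679.
C = 1 − 0.6679 = 0.3321 bits per channel use.

0.3321 bits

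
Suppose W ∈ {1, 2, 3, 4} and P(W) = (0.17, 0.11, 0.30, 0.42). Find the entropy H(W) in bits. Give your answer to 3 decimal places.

1.832 bits

H(W) = −Σ p·log₂ p.
  −(0.17)·log₂(0.17) = 0.4346
  −(0.11)·log₂(0.11) = 0.3503
  −(0.30)·log₂(0.30) = 0.5211
  −(0.42)·log₂(0.42) = 0.5256
Sum: 0.4346 + 0.3503 + 0.5211 + 0.5256 = 1.832 bits.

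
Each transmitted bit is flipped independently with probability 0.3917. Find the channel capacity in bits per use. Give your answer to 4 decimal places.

0.0341 bits

Binary symmetric channel: C = 1 − h₂(ε) where h₂ is the binary entropy function.
h₂(0.3917) = −0.3917·log₂0.3917 − 0.6083·log₂0.6083 = 0.9659.
C = 1 − 0.9659 = 0.0341 bits per channel use.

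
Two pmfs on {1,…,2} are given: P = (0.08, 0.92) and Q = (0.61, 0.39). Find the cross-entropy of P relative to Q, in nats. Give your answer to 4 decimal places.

0.9058 nats

H(P,Q) = −Σ p·ln q.
  −0.08·ln(0.61) = 0.03954
  −0.92·ln(0.39) = 0.86628
H(P,Q) = 0.9058 nats.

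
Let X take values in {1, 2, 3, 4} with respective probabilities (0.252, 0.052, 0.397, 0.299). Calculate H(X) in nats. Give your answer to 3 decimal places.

1.229 nats

H(X) = −Σ p·ln p.
  −(0.252)·ln(0.252) = 0.3473
  −(0.052)·ln(0.052) = 0.1537
  −(0.397)·ln(0.397) = 0.3668
  −(0.299)·ln(0.299) = 0.3610
Sum: 0.3473 + 0.1537 + 0.3668 + 0.3610 = 1.229 nats.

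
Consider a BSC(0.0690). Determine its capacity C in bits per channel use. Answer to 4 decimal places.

0.6378 bits

Binary symmetric channel: C = 1 − h₂(ε) where h₂ is the binary entropy function.
h₂(0.0690) = −0.0690·log₂0.0690 − 0.9310·log₂0.9310 = 0.3622.
C = 1 − 0.3622 = 0.6378 bits per channel use.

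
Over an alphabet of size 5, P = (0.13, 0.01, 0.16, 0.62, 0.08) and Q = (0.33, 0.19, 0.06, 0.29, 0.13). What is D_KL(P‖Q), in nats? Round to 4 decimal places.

D(P‖Q) = Σ p·ln(p/q).
  0.13·ln(0.13/0.33) = -0.12110
  0.01·ln(0.01/0.19) = -0.02944
  0.16·ln(0.16/0.06) = 0.15693
  0.62·ln(0.62/0.29) = 0.47110
  0.08·ln(0.08/0.13) = -0.03884
D(P‖Q) = 0.4386 nats.

0.4386 nats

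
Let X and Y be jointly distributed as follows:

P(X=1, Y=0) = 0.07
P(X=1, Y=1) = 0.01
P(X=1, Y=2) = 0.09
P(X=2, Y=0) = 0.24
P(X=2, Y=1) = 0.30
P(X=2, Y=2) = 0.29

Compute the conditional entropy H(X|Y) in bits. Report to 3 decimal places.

Marginals: p(X) = (0.1700, 0.8300), p(Y) = (0.3100, 0.3100, 0.3800).
H(X|Y) = Σ p(Y) · H(X|Y=·).
  Y=0: p=0.3100, H(X|Y=0) = 0.7706
  Y=1: p=0.3100, H(X|Y=1) = 0.2056
  Y=2: p=0.3800, H(X|Y=2) = 0.7897
Weighted sum = 0.603 bits.

0.603 bits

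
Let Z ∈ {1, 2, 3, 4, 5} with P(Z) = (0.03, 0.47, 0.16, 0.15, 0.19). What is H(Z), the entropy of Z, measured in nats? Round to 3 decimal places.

1.353 nats

H(Z) = −Σ p·ln p.
  −(0.03)·ln(0.03) = 0.1052
  −(0.47)·ln(0.47) = 0.3549
  −(0.16)·ln(0.16) = 0.2932
  −(0.15)·ln(0.15) = 0.2846
  −(0.19)·ln(0.19) = 0.3155
Sum: 0.1052 + 0.3549 + 0.2932 + 0.2846 + 0.3155 = 1.353 nats.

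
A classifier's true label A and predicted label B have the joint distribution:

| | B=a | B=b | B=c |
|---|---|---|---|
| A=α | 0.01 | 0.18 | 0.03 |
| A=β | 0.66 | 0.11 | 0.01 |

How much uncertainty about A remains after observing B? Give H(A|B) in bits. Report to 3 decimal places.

Marginals: p(A) = (0.2200, 0.7800), p(B) = (0.6700, 0.2900, 0.0400).
H(A|B) = Σ p(B) · H(A|B=·).
  B=a: p=0.6700, H(A|B=a) = 0.1119
  B=b: p=0.2900, H(A|B=b) = 0.9576
  B=c: p=0.0400, H(A|B=c) = 0.8113
Weighted sum = 0.385 bits.

0.385 bits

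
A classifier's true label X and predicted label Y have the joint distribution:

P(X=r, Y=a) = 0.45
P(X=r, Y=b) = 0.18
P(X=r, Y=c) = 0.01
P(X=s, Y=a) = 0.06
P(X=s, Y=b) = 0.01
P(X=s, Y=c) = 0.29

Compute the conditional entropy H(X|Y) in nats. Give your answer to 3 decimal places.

Chain rule: H(X|Y) = H(X,Y) − H(Y).
Marginals: p(X) = (0.6400, 0.3600), p(Y) = (0.5100, 0.1900, 0.3000).
H(X,Y) = 1.2879 nats; H(Y) = 1.0201 nats.
H(X|Y) = 1.2879 − 1.0201 = 0.268 nats.

0.268 nats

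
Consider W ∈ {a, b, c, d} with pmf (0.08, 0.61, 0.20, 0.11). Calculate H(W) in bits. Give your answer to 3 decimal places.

1.541 bits

H(W) = −Σ p·log₂ p.
  −(0.08)·log₂(0.08) = 0.2915
  −(0.61)·log₂(0.61) = 0.4350
  −(0.20)·log₂(0.20) = 0.4644
  −(0.11)·log₂(0.11) = 0.3503
Sum: 0.2915 + 0.4350 + 0.4644 + 0.3503 = 1.541 bits.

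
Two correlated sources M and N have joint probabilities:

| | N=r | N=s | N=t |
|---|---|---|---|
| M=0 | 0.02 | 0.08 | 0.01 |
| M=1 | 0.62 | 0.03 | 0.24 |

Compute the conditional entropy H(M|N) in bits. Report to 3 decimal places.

Chain rule: H(M|N) = H(M,N) − H(N).
Marginals: p(M) = (0.1100, 0.8900), p(N) = (0.6400, 0.1100, 0.2500).
H(M,N) = 1.5443 bits; H(N) = 1.2624 bits.
H(M|N) = 1.5443 − 1.2624 = 0.282 bits.

0.282 bits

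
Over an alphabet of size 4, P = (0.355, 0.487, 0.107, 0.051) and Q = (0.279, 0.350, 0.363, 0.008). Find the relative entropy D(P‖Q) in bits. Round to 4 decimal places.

D(P‖Q) = Σ p·log₂(p/q).
  0.355·log₂(0.355/0.279) = 0.12338
  0.487·log₂(0.487/0.350) = 0.23209
  0.107·log₂(0.107/0.363) = -0.18857
  0.051·log₂(0.051/0.008) = 0.13629
D(P‖Q) = 0.3032 bits.

0.3032 bits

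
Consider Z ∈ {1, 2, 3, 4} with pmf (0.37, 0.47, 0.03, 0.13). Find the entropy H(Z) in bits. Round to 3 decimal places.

H(Z) = −Σ p·log₂ p.
  −(0.37)·log₂(0.37) = 0.5307
  −(0.47)·log₂(0.47) = 0.5120
  −(0.03)·log₂(0.03) = 0.1518
  −(0.13)·log₂(0.13) = 0.3826
Sum: 0.5307 + 0.5120 + 0.1518 + 0.3826 = 1.577 bits.

1.577 bits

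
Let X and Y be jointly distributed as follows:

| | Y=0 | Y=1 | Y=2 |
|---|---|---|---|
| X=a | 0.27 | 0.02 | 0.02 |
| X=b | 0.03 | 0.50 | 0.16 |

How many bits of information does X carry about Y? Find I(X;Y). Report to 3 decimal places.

0.540 bits

Marginals: p(X) = (0.3100, 0.6900), p(Y) = (0.3000, 0.5200, 0.1800).
I(X;Y) = H(X) + H(Y) − H(X,Y).
H(X) = 0.8932, H(Y) = 1.4570, H(X,Y) = 1.8106.
I(X;Y) = 0.8932 + 1.4570 − 1.8106 = 0.540 bits.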